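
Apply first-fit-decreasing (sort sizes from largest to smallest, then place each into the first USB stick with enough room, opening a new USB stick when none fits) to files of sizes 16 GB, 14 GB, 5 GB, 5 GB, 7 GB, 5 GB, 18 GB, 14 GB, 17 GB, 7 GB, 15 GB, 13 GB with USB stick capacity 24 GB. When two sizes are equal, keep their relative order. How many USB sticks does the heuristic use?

Sorted descending: 18, 17, 16, 15, 14, 14, 13, 7, 7, 5, 5, 5.
  18 → USB stick 1 (new)  [load 18/24]
  17 → USB stick 2 (new)  [load 17/24]
  16 → USB stick 3 (new)  [load 16/24]
  15 → USB stick 4 (new)  [load 15/24]
  14 → USB stick 5 (new)  [load 14/24]
  14 → USB stick 6 (new)  [load 14/24]
  13 → USB stick 7 (new)  [load 13/24]
  7 → USB stick 2  [load 24/24]
  7 → USB stick 3  [load 23/24]
  5 → USB stick 1  [load 23/24]
  5 → USB stick 4  [load 20/24]
  5 → USB stick 5  [load 19/24]
7 USB sticks opened.

7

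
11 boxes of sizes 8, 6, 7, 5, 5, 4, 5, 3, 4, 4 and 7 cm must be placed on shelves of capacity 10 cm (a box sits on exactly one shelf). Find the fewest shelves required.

7

Total = 8 + 7 + 7 + 6 + 5 + 5 + 5 + 4 + 4 + 4 + 3 = 58 cm.
Lower bound: ⌈58/10⌉ = 6 shelves.
A packing using 7 shelves:
  shelf 1: 8 = 8
  shelf 2: 7 + 3 = 10
  shelf 3: 7 = 7
  shelf 4: 6 + 4 = 10
  shelf 5: 5 + 5 = 10
  shelf 6: 5 + 4 = 9
  shelf 7: 4 = 4
No arrangement into 6 shelves stays within capacity, so 7 is optimal.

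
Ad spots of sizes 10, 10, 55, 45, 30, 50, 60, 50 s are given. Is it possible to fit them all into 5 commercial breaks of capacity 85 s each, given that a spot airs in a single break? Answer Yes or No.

A valid assignment using 5 commercial breaks:
  break 1: 60 + 10 + 10 = 80
  break 2: 55 + 30 = 85
  break 3: 50 = 50
  break 4: 50 = 50
  break 5: 45 = 45
Every load is within 85 s, so 5 commercial breaks suffice.

Yes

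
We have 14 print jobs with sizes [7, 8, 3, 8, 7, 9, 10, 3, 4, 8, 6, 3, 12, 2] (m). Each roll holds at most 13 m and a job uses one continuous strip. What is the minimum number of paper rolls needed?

8

Total = 12 + 10 + 9 + 8 + 8 + 8 + 7 + 7 + 6 + 4 + 3 + 3 + 3 + 2 = 90 m.
Lower bound: ⌈90/13⌉ = 7 paper rolls.
Also, 8 print jobs each exceed 13/2 m, and no two of those can share a roll, so at least 8 paper rolls are needed.
A packing using 8 paper rolls:
  roll 1: 12 = 12
  roll 2: 10 + 3 = 13
  roll 3: 9 + 4 = 13
  roll 4: 8 + 3 + 2 = 13
  roll 5: 8 + 3 = 11
  roll 6: 8 = 8
  roll 7: 7 + 6 = 13
  roll 8: 7 = 7
This matches the lower bound, so 8 is optimal.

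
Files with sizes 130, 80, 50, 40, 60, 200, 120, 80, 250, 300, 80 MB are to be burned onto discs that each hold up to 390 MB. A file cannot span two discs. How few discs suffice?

4

Total = 300 + 250 + 200 + 130 + 120 + 80 + 80 + 80 + 60 + 50 + 40 = 1390 MB.
Lower bound: ⌈1390/390⌉ = 4 discs.
A packing using 4 discs:
  disc 1: 300 + 80 = 380
  disc 2: 250 + 130 = 380
  disc 3: 200 + 120 + 60 = 380
  disc 4: 80 + 80 + 50 + 40 = 250
This matches the lower bound, so 4 is optimal.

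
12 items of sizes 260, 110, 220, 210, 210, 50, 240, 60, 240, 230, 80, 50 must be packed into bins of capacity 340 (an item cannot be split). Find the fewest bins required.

Total = 260 + 240 + 240 + 230 + 220 + 210 + 210 + 110 + 80 + 60 + 50 + 50 = 1960.
Lower bound: ⌈1960/340⌉ = 6 bins.
Also, 7 items each exceed 170, and no two of those can share a bin, so at least 7 bins are needed.
A packing using 7 bins:
  bin 1: 260 + 80 = 340
  bin 2: 240 + 60 = 300
  bin 3: 240 + 50 + 50 = 340
  bin 4: 230 + 110 = 340
  bin 5: 220 = 220
  bin 6: 210 = 210
  bin 7: 210 = 210
This matches the lower bound, so 7 is optimal.

7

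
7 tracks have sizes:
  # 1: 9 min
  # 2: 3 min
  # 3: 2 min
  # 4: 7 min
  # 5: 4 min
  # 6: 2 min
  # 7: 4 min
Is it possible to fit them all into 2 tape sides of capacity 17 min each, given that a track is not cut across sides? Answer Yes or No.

A valid assignment using 2 tape sides:
  side 1: 9 + 7 = 16
  side 2: 4 + 4 + 3 + 2 + 2 = 15
Every load is within 17 min, so 2 tape sides suffice.

Yes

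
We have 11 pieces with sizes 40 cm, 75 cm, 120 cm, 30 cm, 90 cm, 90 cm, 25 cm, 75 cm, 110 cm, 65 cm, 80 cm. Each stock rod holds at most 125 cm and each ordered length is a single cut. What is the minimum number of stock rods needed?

8

Total = 120 + 110 + 90 + 90 + 80 + 75 + 75 + 65 + 40 + 30 + 25 = 800 cm.
Lower bound: ⌈800/125⌉ = 7 stock rods.
Also, 8 pieces each exceed 125/2 cm, and no two of those can share a stock rod, so at least 8 stock rods are needed.
A packing using 8 stock rods:
  stock rod 1: 120 = 120
  stock rod 2: 110 = 110
  stock rod 3: 90 + 30 = 120
  stock rod 4: 90 + 25 = 115
  stock rod 5: 80 + 40 = 120
  stock rod 6: 75 = 75
  stock rod 7: 75 = 75
  stock rod 8: 65 = 65
This matches the lower bound, so 8 is optimal.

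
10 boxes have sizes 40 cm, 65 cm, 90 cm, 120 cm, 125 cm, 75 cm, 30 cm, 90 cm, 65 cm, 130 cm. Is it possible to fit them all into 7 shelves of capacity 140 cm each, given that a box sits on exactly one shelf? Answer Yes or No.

A valid assignment using 7 shelves:
  shelf 1: 130 = 130
  shelf 2: 125 = 125
  shelf 3: 120 = 120
  shelf 4: 90 + 40 = 130
  shelf 5: 90 + 30 = 120
  shelf 6: 75 + 65 = 140
  shelf 7: 65 = 65
Every load is within 140 cm, so 7 shelves suffice.

Yes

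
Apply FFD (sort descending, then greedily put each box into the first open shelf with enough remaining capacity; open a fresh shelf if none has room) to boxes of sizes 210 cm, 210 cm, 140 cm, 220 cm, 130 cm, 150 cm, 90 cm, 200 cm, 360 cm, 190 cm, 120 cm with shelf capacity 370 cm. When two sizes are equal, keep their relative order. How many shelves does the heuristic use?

Sorted descending: 360, 220, 210, 210, 200, 190, 150, 140, 130, 120, 90.
  360 → shelf 1 (new)  [load 360/370]
  220 → shelf 2 (new)  [load 220/370]
  210 → shelf 3 (new)  [load 210/370]
  210 → shelf 4 (new)  [load 210/370]
  200 → shelf 5 (new)  [load 200/370]
  190 → shelf 6 (new)  [load 190/370]
  150 → shelf 2  [load 370/370]
  140 → shelf 3  [load 350/370]
  130 → shelf 4  [load 340/370]
  120 → shelf 5  [load 320/370]
  90 → shelf 6  [load 280/370]
6 shelves opened.

6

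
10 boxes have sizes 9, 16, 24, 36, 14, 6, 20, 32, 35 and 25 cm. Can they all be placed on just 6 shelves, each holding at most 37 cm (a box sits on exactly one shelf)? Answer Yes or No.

No

Total = 217 cm; ⌈217/37⌉ = 6.
The bound of 6 does not rule out 6, but exhaustive search shows no assignment into 6 shelves of capacity 37 cm exists — the minimum is 7.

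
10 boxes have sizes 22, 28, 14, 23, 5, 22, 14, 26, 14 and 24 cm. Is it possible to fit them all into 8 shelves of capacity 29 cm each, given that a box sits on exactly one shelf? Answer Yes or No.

Yes

A valid assignment using 8 shelves:
  shelf 1: 28 = 28
  shelf 2: 26 = 26
  shelf 3: 24 + 5 = 29
  shelf 4: 23 = 23
  shelf 5: 22 = 22
  shelf 6: 22 = 22
  shelf 7: 14 + 14 = 28
  shelf 8: 14 = 14
Every load is within 29 cm, so 8 shelves suffice.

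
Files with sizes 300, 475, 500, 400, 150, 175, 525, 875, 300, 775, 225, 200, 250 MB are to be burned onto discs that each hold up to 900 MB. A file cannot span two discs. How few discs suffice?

Total = 875 + 775 + 525 + 500 + 475 + 400 + 300 + 300 + 250 + 225 + 200 + 175 + 150 = 5150 MB.
Lower bound: ⌈5150/900⌉ = 6 discs.
A packing using 6 discs:
  disc 1: 875 = 875
  disc 2: 775 = 775
  disc 3: 525 + 300 = 825
  disc 4: 500 + 400 = 900
  disc 5: 475 + 250 + 175 = 900
  disc 6: 300 + 225 + 200 + 150 = 875
This matches the lower bound, so 6 is optimal.

6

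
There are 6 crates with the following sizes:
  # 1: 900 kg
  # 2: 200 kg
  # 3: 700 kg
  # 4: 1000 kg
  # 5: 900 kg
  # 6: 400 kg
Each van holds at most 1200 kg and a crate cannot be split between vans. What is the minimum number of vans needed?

4

Total = 1000 + 900 + 900 + 700 + 400 + 200 = 4100 kg.
Lower bound: ⌈4100/1200⌉ = 4 vans.
A packing using 4 vans:
  van 1: 1000 + 200 = 1200
  van 2: 900 = 900
  van 3: 900 = 900
  van 4: 700 + 400 = 1100
This matches the lower bound, so 4 is optimal.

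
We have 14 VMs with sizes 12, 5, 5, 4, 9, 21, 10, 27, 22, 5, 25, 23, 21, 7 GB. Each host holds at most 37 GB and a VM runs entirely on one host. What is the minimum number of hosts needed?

6

Total = 27 + 25 + 23 + 22 + 21 + 21 + 12 + 10 + 9 + 7 + 5 + 5 + 5 + 4 = 196 GB.
Lower bound: ⌈196/37⌉ = 6 hosts.
A packing using 6 hosts:
  host 1: 27 + 10 = 37
  host 2: 25 + 12 = 37
  host 3: 23 + 9 + 5 = 37
  host 4: 22 + 7 + 5 = 34
  host 5: 21 + 5 + 4 = 30
  host 6: 21 = 21
This matches the lower bound, so 6 is optimal.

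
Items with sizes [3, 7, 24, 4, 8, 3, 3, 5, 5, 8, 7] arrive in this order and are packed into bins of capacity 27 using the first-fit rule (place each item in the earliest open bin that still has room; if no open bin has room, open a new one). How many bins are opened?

3

  3 → bin 1 (new)  [load 3/27]
  7 → bin 1  [load 10/27]
  24 → bin 2 (new)  [load 24/27]
  4 → bin 1  [load 14/27]
  8 → bin 1  [load 22/27]
  3 → bin 1  [load 25/27]
  3 → bin 2  [load 27/27]
  5 → bin 3 (new)  [load 5/27]
  5 → bin 3  [load 10/27]
  8 → bin 3  [load 18/27]
  7 → bin 3  [load 25/27]
3 bins opened.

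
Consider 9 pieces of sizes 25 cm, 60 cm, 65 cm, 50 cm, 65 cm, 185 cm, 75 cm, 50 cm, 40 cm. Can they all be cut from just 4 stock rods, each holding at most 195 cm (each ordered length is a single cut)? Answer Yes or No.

A valid assignment using 4 stock rods:
  stock rod 1: 185 = 185
  stock rod 2: 75 + 65 + 50 = 190
  stock rod 3: 65 + 60 + 50 = 175
  stock rod 4: 40 + 25 = 65
Every load is within 195 cm, so 4 stock rods suffice.

Yes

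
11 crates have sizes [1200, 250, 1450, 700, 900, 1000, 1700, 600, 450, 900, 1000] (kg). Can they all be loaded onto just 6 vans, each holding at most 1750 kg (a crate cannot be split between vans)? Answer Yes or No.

No

Total = 10150 kg; ⌈10150/1750⌉ = 6.
7 crates each exceed half the capacity and cannot share a van, forcing at least 7 vans.
At least 7 vans are required, but only 6 are allowed.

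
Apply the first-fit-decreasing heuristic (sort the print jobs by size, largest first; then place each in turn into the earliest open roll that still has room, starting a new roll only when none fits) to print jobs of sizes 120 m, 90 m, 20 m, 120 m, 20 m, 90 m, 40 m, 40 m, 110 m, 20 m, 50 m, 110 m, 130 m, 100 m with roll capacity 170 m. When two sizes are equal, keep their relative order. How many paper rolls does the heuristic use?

Sorted descending: 130, 120, 120, 110, 110, 100, 90, 90, 50, 40, 40, 20, 20, 20.
  130 → roll 1 (new)  [load 130/170]
  120 → roll 2 (new)  [load 120/170]
  120 → roll 3 (new)  [load 120/170]
  110 → roll 4 (new)  [load 110/170]
  110 → roll 5 (new)  [load 110/170]
  100 → roll 6 (new)  [load 100/170]
  90 → roll 7 (new)  [load 90/170]
  90 → roll 8 (new)  [load 90/170]
  50 → roll 2  [load 170/170]
  40 → roll 1  [load 170/170]
  40 → roll 3  [load 160/170]
  20 → roll 4  [load 130/170]
  20 → roll 4  [load 150/170]
  20 → roll 4  [load 170/170]
8 paper rolls opened.

8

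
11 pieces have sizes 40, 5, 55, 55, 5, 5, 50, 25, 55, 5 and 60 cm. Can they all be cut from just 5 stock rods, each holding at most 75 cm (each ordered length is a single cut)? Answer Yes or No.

Total = 360 cm; ⌈360/75⌉ = 5.
6 pieces each exceed half the capacity and cannot share a stock rod, forcing at least 6 stock rods.
At least 6 stock rods are required, but only 5 are allowed.

No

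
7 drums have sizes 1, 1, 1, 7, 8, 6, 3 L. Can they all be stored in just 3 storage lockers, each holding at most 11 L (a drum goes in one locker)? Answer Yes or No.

A valid assignment using 3 storage lockers:
  locker 1: 8 + 3 = 11
  locker 2: 7 + 1 + 1 + 1 = 10
  locker 3: 6 = 6
Every load is within 11 L, so 3 storage lockers suffice.

Yes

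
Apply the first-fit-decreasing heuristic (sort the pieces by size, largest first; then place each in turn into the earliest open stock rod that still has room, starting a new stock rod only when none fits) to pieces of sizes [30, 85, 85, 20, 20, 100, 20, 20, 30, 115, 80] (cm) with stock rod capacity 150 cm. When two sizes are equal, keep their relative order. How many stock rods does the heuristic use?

5

Sorted descending: 115, 100, 85, 85, 80, 30, 30, 20, 20, 20, 20.
  115 → stock rod 1 (new)  [load 115/150]
  100 → stock rod 2 (new)  [load 100/150]
  85 → stock rod 3 (new)  [load 85/150]
  85 → stock rod 4 (new)  [load 85/150]
  80 → stock rod 5 (new)  [load 80/150]
  30 → stock rod 1  [load 145/150]
  30 → stock rod 2  [load 130/150]
  20 → stock rod 2  [load 150/150]
  20 → stock rod 3  [load 105/150]
  20 → stock rod 3  [load 125/150]
  20 → stock rod 3  [load 145/150]
5 stock rods opened.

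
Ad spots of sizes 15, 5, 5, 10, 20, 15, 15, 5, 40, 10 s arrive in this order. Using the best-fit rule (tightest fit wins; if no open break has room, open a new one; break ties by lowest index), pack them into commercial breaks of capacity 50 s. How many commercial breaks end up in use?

3

  15 → break 1 (new)  [load 15/50]
  5 → break 1  [load 20/50]
  5 → break 1  [load 25/50]
  10 → break 1  [load 35/50]
  20 → break 2 (new)  [load 20/50]
  15 → break 1  [load 50/50]
  15 → break 2  [load 35/50]
  5 → break 2  [load 40/50]
  40 → break 3 (new)  [load 40/50]
  10 → break 2  [load 50/50]
3 commercial breaks opened.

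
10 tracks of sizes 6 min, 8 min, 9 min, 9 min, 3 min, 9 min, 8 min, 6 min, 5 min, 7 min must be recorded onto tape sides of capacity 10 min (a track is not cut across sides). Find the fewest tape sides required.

Total = 9 + 9 + 9 + 8 + 8 + 7 + 6 + 6 + 5 + 3 = 70 min.
Lower bound: ⌈70/10⌉ = 7 tape sides.
Also, 8 tracks each exceed 5 min, and no two of those can share a side, so at least 8 tape sides are needed.
A packing using 9 tape sides:
  side 1: 9 = 9
  side 2: 9 = 9
  side 3: 9 = 9
  side 4: 8 = 8
  side 5: 8 = 8
  side 6: 7 + 3 = 10
  side 7: 6 = 6
  side 8: 6 = 6
  side 9: 5 = 5
No arrangement into 8 tape sides stays within capacity, so 9 is optimal.

9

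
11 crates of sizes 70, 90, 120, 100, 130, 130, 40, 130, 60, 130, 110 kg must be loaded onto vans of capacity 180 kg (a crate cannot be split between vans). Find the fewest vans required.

8

Total = 130 + 130 + 130 + 130 + 120 + 110 + 100 + 90 + 70 + 60 + 40 = 1110 kg.
Lower bound: ⌈1110/180⌉ = 7 vans.
A packing using 8 vans:
  van 1: 130 + 40 = 170
  van 2: 130 = 130
  van 3: 130 = 130
  van 4: 130 = 130
  van 5: 120 + 60 = 180
  van 6: 110 + 70 = 180
  van 7: 100 = 100
  van 8: 90 = 90
No arrangement into 7 vans stays within capacity, so 8 is optimal.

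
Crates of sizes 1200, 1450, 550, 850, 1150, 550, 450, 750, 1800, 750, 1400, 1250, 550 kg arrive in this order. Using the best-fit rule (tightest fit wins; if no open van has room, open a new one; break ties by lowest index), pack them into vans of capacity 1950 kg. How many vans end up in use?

8

  1200 → van 1 (new)  [load 1200/1950]
  1450 → van 2 (new)  [load 1450/1950]
  550 → van 1  [load 1750/1950]
  850 → van 3 (new)  [load 850/1950]
  1150 → van 4 (new)  [load 1150/1950]
  550 → van 4  [load 1700/1950]
  450 → van 2  [load 1900/1950]
  750 → van 3  [load 1600/1950]
  1800 → van 5 (new)  [load 1800/1950]
  750 → van 6 (new)  [load 750/1950]
  1400 → van 7 (new)  [load 1400/1950]
  1250 → van 8 (new)  [load 1250/1950]
  550 → van 7  [load 1950/1950]
8 vans opened.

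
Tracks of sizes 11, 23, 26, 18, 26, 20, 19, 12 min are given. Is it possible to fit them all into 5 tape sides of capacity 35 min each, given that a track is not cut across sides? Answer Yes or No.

Total = 155 min; ⌈155/35⌉ = 5.
6 tracks each exceed half the capacity and cannot share a side, forcing at least 6 tape sides.
At least 6 tape sides are required, but only 5 are allowed.

No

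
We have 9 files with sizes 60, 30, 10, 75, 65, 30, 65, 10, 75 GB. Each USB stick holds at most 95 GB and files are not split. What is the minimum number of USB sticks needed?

5

Total = 75 + 75 + 65 + 65 + 60 + 30 + 30 + 10 + 10 = 420 GB.
Lower bound: ⌈420/95⌉ = 5 USB sticks.
A packing using 5 USB sticks:
  USB stick 1: 75 + 10 + 10 = 95
  USB stick 2: 75 = 75
  USB stick 3: 65 + 30 = 95
  USB stick 4: 65 + 30 = 95
  USB stick 5: 60 = 60
This matches the lower bound, so 5 is optimal.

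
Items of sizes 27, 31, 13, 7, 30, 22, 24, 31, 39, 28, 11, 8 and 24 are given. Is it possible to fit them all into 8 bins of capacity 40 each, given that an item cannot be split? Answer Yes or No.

No

Total = 295; ⌈295/40⌉ = 8.
9 items each exceed half the capacity and cannot share a bin, forcing at least 9 bins.
At least 9 bins are required, but only 8 are allowed.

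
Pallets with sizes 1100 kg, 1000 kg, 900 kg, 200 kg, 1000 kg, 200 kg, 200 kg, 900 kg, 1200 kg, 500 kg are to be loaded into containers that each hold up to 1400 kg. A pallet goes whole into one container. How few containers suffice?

6

Total = 1200 + 1100 + 1000 + 1000 + 900 + 900 + 500 + 200 + 200 + 200 = 7200 kg.
Lower bound: ⌈7200/1400⌉ = 6 containers.
A packing using 6 containers:
  container 1: 1200 + 200 = 1400
  container 2: 1100 + 200 = 1300
  container 3: 1000 + 200 = 1200
  container 4: 1000 = 1000
  container 5: 900 + 500 = 1400
  container 6: 900 = 900
This matches the lower bound, so 6 is optimal.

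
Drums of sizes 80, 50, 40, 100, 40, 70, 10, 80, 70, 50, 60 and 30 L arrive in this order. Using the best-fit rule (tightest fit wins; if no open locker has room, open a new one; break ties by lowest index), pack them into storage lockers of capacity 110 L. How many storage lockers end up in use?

7

  80 → locker 1 (new)  [load 80/110]
  50 → locker 2 (new)  [load 50/110]
  40 → locker 2  [load 90/110]
  100 → locker 3 (new)  [load 100/110]
  40 → locker 4 (new)  [load 40/110]
  70 → locker 4  [load 110/110]
  10 → locker 3  [load 110/110]
  80 → locker 5 (new)  [load 80/110]
  70 → locker 6 (new)  [load 70/110]
  50 → locker 7 (new)  [load 50/110]
  60 → locker 7  [load 110/110]
  30 → locker 1  [load 110/110]
7 storage lockers opened.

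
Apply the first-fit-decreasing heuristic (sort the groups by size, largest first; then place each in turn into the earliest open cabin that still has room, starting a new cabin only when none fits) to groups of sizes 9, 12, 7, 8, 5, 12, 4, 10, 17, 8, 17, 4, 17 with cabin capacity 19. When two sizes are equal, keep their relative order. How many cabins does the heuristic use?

Sorted descending: 17, 17, 17, 12, 12, 10, 9, 8, 8, 7, 5, 4, 4.
  17 → cabin 1 (new)  [load 17/19]
  17 → cabin 2 (new)  [load 17/19]
  17 → cabin 3 (new)  [load 17/19]
  12 → cabin 4 (new)  [load 12/19]
  12 → cabin 5 (new)  [load 12/19]
  10 → cabin 6 (new)  [load 10/19]
  9 → cabin 6  [load 19/19]
  8 → cabin 7 (new)  [load 8/19]
  8 → cabin 7  [load 16/19]
  7 → cabin 4  [load 19/19]
  5 → cabin 5  [load 17/19]
  4 → cabin 8 (new)  [load 4/19]
  4 → cabin 8  [load 8/19]
8 cabins opened.

8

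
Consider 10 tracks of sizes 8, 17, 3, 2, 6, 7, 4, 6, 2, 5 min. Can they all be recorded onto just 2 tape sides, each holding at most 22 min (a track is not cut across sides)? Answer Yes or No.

Total = 60 min; ⌈60/22⌉ = 3.
At least 3 tape sides are required, but only 2 are allowed.

No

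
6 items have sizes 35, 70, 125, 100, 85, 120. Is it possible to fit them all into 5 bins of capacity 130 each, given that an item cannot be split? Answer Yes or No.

A valid assignment using 5 bins:
  bin 1: 125 = 125
  bin 2: 120 = 120
  bin 3: 100 = 100
  bin 4: 85 + 35 = 120
  bin 5: 70 = 70
Every load is within 130, so 5 bins suffice.

Yes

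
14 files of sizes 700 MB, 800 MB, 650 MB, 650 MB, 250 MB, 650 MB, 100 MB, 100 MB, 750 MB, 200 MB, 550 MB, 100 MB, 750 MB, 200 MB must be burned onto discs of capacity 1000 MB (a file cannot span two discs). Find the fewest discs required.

8

Total = 800 + 750 + 750 + 700 + 650 + 650 + 650 + 550 + 250 + 200 + 200 + 100 + 100 + 100 = 6450 MB.
Lower bound: ⌈6450/1000⌉ = 7 discs.
Also, 8 files each exceed 500 MB, and no two of those can share a disc, so at least 8 discs are needed.
A packing using 8 discs:
  disc 1: 800 + 200 = 1000
  disc 2: 750 + 250 = 1000
  disc 3: 750 + 200 = 950
  disc 4: 700 + 100 + 100 + 100 = 1000
  disc 5: 650 = 650
  disc 6: 650 = 650
  disc 7: 650 = 650
  disc 8: 550 = 550
This matches the lower bound, so 8 is optimal.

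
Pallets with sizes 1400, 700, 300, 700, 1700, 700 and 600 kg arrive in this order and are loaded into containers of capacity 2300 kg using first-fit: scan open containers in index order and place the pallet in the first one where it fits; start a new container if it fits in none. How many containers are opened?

  1400 → container 1 (new)  [load 1400/2300]
  700 → container 1  [load 2100/2300]
  300 → container 2 (new)  [load 300/2300]
  700 → container 2  [load 1000/2300]
  1700 → container 3 (new)  [load 1700/2300]
  700 → container 2  [load 1700/2300]
  600 → container 2  [load 2300/2300]
3 containers opened.

3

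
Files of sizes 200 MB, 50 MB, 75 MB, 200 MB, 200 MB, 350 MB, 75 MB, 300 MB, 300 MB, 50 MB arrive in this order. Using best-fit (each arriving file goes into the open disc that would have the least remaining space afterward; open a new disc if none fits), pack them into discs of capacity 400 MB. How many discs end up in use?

  200 → disc 1 (new)  [load 200/400]
  50 → disc 1  [load 250/400]
  75 → disc 1  [load 325/400]
  200 → disc 2 (new)  [load 200/400]
  200 → disc 2  [load 400/400]
  350 → disc 3 (new)  [load 350/400]
  75 → disc 1  [load 400/400]
  300 → disc 4 (new)  [load 300/400]
  300 → disc 5 (new)  [load 300/400]
  50 → disc 3  [load 400/400]
5 discs opened.

5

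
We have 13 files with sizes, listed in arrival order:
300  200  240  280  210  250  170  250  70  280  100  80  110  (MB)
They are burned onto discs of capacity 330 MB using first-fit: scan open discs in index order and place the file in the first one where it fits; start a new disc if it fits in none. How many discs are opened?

  300 → disc 1 (new)  [load 300/330]
  200 → disc 2 (new)  [load 200/330]
  240 → disc 3 (new)  [load 240/330]
  280 → disc 4 (new)  [load 280/330]
  210 → disc 5 (new)  [load 210/330]
  250 → disc 6 (new)  [load 250/330]
  170 → disc 7 (new)  [load 170/330]
  250 → disc 8 (new)  [load 250/330]
  70 → disc 2  [load 270/330]
  280 → disc 9 (new)  [load 280/330]
  100 → disc 5  [load 310/330]
  80 → disc 3  [load 320/330]
  110 → disc 7  [load 280/330]
9 discs opened.

9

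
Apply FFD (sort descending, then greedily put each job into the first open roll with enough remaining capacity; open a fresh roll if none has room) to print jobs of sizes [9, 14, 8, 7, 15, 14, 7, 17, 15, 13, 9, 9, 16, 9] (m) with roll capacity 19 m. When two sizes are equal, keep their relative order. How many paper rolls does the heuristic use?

11

Sorted descending: 17, 16, 15, 15, 14, 14, 13, 9, 9, 9, 9, 8, 7, 7.
  17 → roll 1 (new)  [load 17/19]
  16 → roll 2 (new)  [load 16/19]
  15 → roll 3 (new)  [load 15/19]
  15 → roll 4 (new)  [load 15/19]
  14 → roll 5 (new)  [load 14/19]
  14 → roll 6 (new)  [load 14/19]
  13 → roll 7 (new)  [load 13/19]
  9 → roll 8 (new)  [load 9/19]
  9 → roll 8  [load 18/19]
  9 → roll 9 (new)  [load 9/19]
  9 → roll 9  [load 18/19]
  8 → roll 10 (new)  [load 8/19]
  7 → roll 10  [load 15/19]
  7 → roll 11 (new)  [load 7/19]
11 paper rolls opened.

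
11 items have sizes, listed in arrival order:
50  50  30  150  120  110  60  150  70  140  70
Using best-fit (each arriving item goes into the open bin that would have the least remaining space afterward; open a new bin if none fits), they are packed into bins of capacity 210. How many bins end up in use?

  50 → bin 1 (new)  [load 50/210]
  50 → bin 1  [load 100/210]
  30 → bin 1  [load 130/210]
  150 → bin 2 (new)  [load 150/210]
  120 → bin 3 (new)  [load 120/210]
  110 → bin 4 (new)  [load 110/210]
  60 → bin 2  [load 210/210]
  150 → bin 5 (new)  [load 150/210]
  70 → bin 1  [load 200/210]
  140 → bin 6 (new)  [load 140/210]
  70 → bin 6  [load 210/210]
6 bins opened.

6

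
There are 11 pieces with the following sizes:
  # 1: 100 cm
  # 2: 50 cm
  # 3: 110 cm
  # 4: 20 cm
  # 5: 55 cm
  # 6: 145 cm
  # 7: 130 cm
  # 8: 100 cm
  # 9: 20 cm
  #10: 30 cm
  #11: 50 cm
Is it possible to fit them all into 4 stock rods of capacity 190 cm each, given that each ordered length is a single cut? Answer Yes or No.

Total = 810 cm; ⌈810/190⌉ = 5.
At least 5 stock rods are required, but only 4 are allowed.

No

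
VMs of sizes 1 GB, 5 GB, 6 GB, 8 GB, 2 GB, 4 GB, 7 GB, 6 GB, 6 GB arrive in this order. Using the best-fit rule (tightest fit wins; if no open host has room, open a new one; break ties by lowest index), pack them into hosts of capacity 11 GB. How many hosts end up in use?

6

  1 → host 1 (new)  [load 1/11]
  5 → host 1  [load 6/11]
  6 → host 2 (new)  [load 6/11]
  8 → host 3 (new)  [load 8/11]
  2 → host 3  [load 10/11]
  4 → host 1  [load 10/11]
  7 → host 4 (new)  [load 7/11]
  6 → host 5 (new)  [load 6/11]
  6 → host 6 (new)  [load 6/11]
6 hosts opened.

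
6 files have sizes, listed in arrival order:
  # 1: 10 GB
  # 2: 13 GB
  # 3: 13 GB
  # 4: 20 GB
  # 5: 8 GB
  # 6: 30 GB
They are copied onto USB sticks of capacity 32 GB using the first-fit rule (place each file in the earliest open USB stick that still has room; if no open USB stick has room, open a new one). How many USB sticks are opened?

4

  10 → USB stick 1 (new)  [load 10/32]
  13 → USB stick 1  [load 23/32]
  13 → USB stick 2 (new)  [load 13/32]
  20 → USB stick 3 (new)  [load 20/32]
  8 → USB stick 1  [load 31/32]
  30 → USB stick 4 (new)  [load 30/32]
4 USB sticks opened.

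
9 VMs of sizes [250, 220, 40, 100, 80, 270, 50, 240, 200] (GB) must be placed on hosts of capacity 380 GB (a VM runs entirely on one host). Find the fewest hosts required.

5

Total = 270 + 250 + 240 + 220 + 200 + 100 + 80 + 50 + 40 = 1450 GB.
Lower bound: ⌈1450/380⌉ = 4 hosts.
Also, 5 VMs each exceed 190 GB, and no two of those can share a host, so at least 5 hosts are needed.
A packing using 5 hosts:
  host 1: 270 + 100 = 370
  host 2: 250 + 80 + 50 = 380
  host 3: 240 + 40 = 280
  host 4: 220 = 220
  host 5: 200 = 200
This matches the lower bound, so 5 is optimal.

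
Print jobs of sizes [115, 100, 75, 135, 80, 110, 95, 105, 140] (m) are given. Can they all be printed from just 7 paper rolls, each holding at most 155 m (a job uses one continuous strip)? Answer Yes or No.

Total = 955 m; ⌈955/155⌉ = 7.
8 print jobs each exceed half the capacity and cannot share a roll, forcing at least 8 paper rolls.
At least 8 paper rolls are required, but only 7 are allowed.

No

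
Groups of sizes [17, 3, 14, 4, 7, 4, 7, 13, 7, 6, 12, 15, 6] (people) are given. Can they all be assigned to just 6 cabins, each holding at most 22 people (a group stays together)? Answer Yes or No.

A valid assignment using 6 cabins:
  cabin 1: 17 + 4 = 21
  cabin 2: 15 + 7 = 22
  cabin 3: 14 + 7 = 21
  cabin 4: 13 + 7 = 20
  cabin 5: 12 + 6 + 4 = 22
  cabin 6: 6 + 3 = 9
Every load is within 22 people, so 6 cabins suffice.

Yes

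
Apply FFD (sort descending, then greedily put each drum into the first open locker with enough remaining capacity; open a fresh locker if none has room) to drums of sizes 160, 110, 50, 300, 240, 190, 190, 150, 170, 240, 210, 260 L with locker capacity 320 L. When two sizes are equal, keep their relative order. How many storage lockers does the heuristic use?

9

Sorted descending: 300, 260, 240, 240, 210, 190, 190, 170, 160, 150, 110, 50.
  300 → locker 1 (new)  [load 300/320]
  260 → locker 2 (new)  [load 260/320]
  240 → locker 3 (new)  [load 240/320]
  240 → locker 4 (new)  [load 240/320]
  210 → locker 5 (new)  [load 210/320]
  190 → locker 6 (new)  [load 190/320]
  190 → locker 7 (new)  [load 190/320]
  170 → locker 8 (new)  [load 170/320]
  160 → locker 9 (new)  [load 160/320]
  150 → locker 8  [load 320/320]
  110 → locker 5  [load 320/320]
  50 → locker 2  [load 310/320]
9 storage lockers opened.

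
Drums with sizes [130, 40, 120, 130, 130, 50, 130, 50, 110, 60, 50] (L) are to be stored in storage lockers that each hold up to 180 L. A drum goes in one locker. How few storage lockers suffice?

Total = 130 + 130 + 130 + 130 + 120 + 110 + 60 + 50 + 50 + 50 + 40 = 1000 L.
Lower bound: ⌈1000/180⌉ = 6 storage lockers.
A packing using 6 storage lockers:
  locker 1: 130 + 50 = 180
  locker 2: 130 + 50 = 180
  locker 3: 130 + 50 = 180
  locker 4: 130 + 40 = 170
  locker 5: 120 + 60 = 180
  locker 6: 110 = 110
This matches the lower bound, so 6 is optimal.

6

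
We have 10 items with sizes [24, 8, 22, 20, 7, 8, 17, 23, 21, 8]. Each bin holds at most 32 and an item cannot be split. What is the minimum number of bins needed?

Total = 24 + 23 + 22 + 21 + 20 + 17 + 8 + 8 + 8 + 7 = 158.
Lower bound: ⌈158/32⌉ = 5 bins.
Also, 6 items each exceed 16, and no two of those can share a bin, so at least 6 bins are needed.
A packing using 6 bins:
  bin 1: 24 + 8 = 32
  bin 2: 23 + 8 = 31
  bin 3: 22 + 8 = 30
  bin 4: 21 + 7 = 28
  bin 5: 20 = 20
  bin 6: 17 = 17
This matches the lower bound, so 6 is optimal.

6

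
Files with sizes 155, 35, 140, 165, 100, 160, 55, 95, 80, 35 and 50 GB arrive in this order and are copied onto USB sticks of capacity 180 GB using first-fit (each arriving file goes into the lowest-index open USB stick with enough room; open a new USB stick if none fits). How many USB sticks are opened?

7

  155 → USB stick 1 (new)  [load 155/180]
  35 → USB stick 2 (new)  [load 35/180]
  140 → USB stick 2  [load 175/180]
  165 → USB stick 3 (new)  [load 165/180]
  100 → USB stick 4 (new)  [load 100/180]
  160 → USB stick 5 (new)  [load 160/180]
  55 → USB stick 4  [load 155/180]
  95 → USB stick 6 (new)  [load 95/180]
  80 → USB stick 6  [load 175/180]
  35 → USB stick 7 (new)  [load 35/180]
  50 → USB stick 7  [load 85/180]
7 USB sticks opened.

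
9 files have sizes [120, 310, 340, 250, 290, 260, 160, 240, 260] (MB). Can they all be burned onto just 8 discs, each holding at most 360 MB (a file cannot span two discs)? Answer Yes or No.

A valid assignment using 8 discs:
  disc 1: 340 = 340
  disc 2: 310 = 310
  disc 3: 290 = 290
  disc 4: 260 = 260
  disc 5: 260 = 260
  disc 6: 250 = 250
  disc 7: 240 + 120 = 360
  disc 8: 160 = 160
Every load is within 360 MB, so 8 discs suffice.

Yes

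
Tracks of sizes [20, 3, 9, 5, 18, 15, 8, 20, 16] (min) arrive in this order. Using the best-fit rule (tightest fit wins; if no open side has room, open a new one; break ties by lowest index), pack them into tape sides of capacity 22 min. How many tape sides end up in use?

  20 → side 1 (new)  [load 20/22]
  3 → side 2 (new)  [load 3/22]
  9 → side 2  [load 12/22]
  5 → side 2  [load 17/22]
  18 → side 3 (new)  [load 18/22]
  15 → side 4 (new)  [load 15/22]
  8 → side 5 (new)  [load 8/22]
  20 → side 6 (new)  [load 20/22]
  16 → side 7 (new)  [load 16/22]
7 tape sides opened.

7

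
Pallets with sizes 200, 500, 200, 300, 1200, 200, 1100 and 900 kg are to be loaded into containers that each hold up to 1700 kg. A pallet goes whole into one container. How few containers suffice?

3

Total = 1200 + 1100 + 900 + 500 + 300 + 200 + 200 + 200 = 4600 kg.
Lower bound: ⌈4600/1700⌉ = 3 containers.
A packing using 3 containers:
  container 1: 1200 + 500 = 1700
  container 2: 1100 + 300 + 200 = 1600
  container 3: 900 + 200 + 200 = 1300
This matches the lower bound, so 3 is optimal.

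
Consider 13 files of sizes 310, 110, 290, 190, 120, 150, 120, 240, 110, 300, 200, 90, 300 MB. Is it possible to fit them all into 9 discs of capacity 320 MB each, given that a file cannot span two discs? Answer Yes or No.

Yes

A valid assignment using 9 discs:
  disc 1: 310 = 310
  disc 2: 300 = 300
  disc 3: 300 = 300
  disc 4: 290 = 290
  disc 5: 240 = 240
  disc 6: 200 + 120 = 320
  disc 7: 190 + 120 = 310
  disc 8: 150 + 110 = 260
  disc 9: 110 + 90 = 200
Every load is within 320 MB, so 9 discs suffice.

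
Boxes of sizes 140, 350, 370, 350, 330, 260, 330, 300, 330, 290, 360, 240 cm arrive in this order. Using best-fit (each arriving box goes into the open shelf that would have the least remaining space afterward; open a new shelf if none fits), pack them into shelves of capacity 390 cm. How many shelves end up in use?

  140 → shelf 1 (new)  [load 140/390]
  350 → shelf 2 (new)  [load 350/390]
  370 → shelf 3 (new)  [load 370/390]
  350 → shelf 4 (new)  [load 350/390]
  330 → shelf 5 (new)  [load 330/390]
  260 → shelf 6 (new)  [load 260/390]
  330 → shelf 7 (new)  [load 330/390]
  300 → shelf 8 (new)  [load 300/390]
  330 → shelf 9 (new)  [load 330/390]
  290 → shelf 10 (new)  [load 290/390]
  360 → shelf 11 (new)  [load 360/390]
  240 → shelf 1  [load 380/390]
11 shelves opened.

11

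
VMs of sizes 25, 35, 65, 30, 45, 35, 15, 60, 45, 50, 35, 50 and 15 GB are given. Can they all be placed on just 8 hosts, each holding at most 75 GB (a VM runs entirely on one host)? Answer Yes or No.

A valid assignment using 8 hosts:
  host 1: 65 = 65
  host 2: 60 + 15 = 75
  host 3: 50 + 25 = 75
  host 4: 50 + 15 = 65
  host 5: 45 + 30 = 75
  host 6: 45 = 45
  host 7: 35 + 35 = 70
  host 8: 35 = 35
Every load is within 75 GB, so 8 hosts suffice.

Yes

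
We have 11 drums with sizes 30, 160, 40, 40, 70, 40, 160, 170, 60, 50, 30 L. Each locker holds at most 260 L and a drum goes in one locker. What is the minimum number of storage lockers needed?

Total = 170 + 160 + 160 + 70 + 60 + 50 + 40 + 40 + 40 + 30 + 30 = 850 L.
Lower bound: ⌈850/260⌉ = 4 storage lockers.
A packing using 4 storage lockers:
  locker 1: 170 + 70 = 240
  locker 2: 160 + 60 + 40 = 260
  locker 3: 160 + 50 + 40 = 250
  locker 4: 40 + 30 + 30 = 100
This matches the lower bound, so 4 is optimal.

4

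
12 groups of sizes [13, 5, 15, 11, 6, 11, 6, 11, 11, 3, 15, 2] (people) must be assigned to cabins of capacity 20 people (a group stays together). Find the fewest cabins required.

Total = 15 + 15 + 13 + 11 + 11 + 11 + 11 + 6 + 6 + 5 + 3 + 2 = 109 people.
Lower bound: ⌈109/20⌉ = 6 cabins.
Also, 7 groups each exceed 10 people, and no two of those can share a cabin, so at least 7 cabins are needed.
A packing using 7 cabins:
  cabin 1: 15 + 5 = 20
  cabin 2: 15 + 3 + 2 = 20
  cabin 3: 13 + 6 = 19
  cabin 4: 11 + 6 = 17
  cabin 5: 11 = 11
  cabin 6: 11 = 11
  cabin 7: 11 = 11
This matches the lower bound, so 7 is optimal.

7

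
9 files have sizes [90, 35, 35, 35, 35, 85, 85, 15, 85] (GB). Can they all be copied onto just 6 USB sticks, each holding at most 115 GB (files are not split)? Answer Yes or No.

A valid assignment using 6 USB sticks:
  USB stick 1: 90 + 15 = 105
  USB stick 2: 85 = 85
  USB stick 3: 85 = 85
  USB stick 4: 85 = 85
  USB stick 5: 35 + 35 + 35 = 105
  USB stick 6: 35 = 35
Every load is within 115 GB, so 6 USB sticks suffice.

Yes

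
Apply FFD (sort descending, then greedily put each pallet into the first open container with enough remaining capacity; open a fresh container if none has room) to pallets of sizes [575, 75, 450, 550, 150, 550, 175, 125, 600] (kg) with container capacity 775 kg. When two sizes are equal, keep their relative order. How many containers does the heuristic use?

5

Sorted descending: 600, 575, 550, 550, 450, 175, 150, 125, 75.
  600 → container 1 (new)  [load 600/775]
  575 → container 2 (new)  [load 575/775]
  550 → container 3 (new)  [load 550/775]
  550 → container 4 (new)  [load 550/775]
  450 → container 5 (new)  [load 450/775]
  175 → container 1  [load 775/775]
  150 → container 2  [load 725/775]
  125 → container 3  [load 675/775]
  75 → container 3  [load 750/775]
5 containers opened.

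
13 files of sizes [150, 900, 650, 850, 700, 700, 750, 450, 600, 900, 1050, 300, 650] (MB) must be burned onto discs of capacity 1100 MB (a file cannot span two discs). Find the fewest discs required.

10

Total = 1050 + 900 + 900 + 850 + 750 + 700 + 700 + 650 + 650 + 600 + 450 + 300 + 150 = 8650 MB.
Lower bound: ⌈8650/1100⌉ = 8 discs.
Also, 10 files each exceed 550 MB, and no two of those can share a disc, so at least 10 discs are needed.
A packing using 10 discs:
  disc 1: 1050 = 1050
  disc 2: 900 + 150 = 1050
  disc 3: 900 = 900
  disc 4: 850 = 850
  disc 5: 750 + 300 = 1050
  disc 6: 700 = 700
  disc 7: 700 = 700
  disc 8: 650 + 450 = 1100
  disc 9: 650 = 650
  disc 10: 600 = 600
This matches the lower bound, so 10 is optimal.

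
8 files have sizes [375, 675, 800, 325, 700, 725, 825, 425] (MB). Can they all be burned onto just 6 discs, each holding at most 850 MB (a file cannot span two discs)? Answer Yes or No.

No

Total = 4850 MB; ⌈4850/850⌉ = 6.
The bound of 6 does not rule out 6, but exhaustive search shows no assignment into 6 discs of capacity 850 MB exists — the minimum is 7.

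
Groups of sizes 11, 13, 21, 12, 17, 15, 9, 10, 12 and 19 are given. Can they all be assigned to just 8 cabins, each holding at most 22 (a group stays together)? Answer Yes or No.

A valid assignment using 8 cabins:
  cabin 1: 21 = 21
  cabin 2: 19 = 19
  cabin 3: 17 = 17
  cabin 4: 15 = 15
  cabin 5: 13 + 9 = 22
  cabin 6: 12 + 10 = 22
  cabin 7: 12 = 12
  cabin 8: 11 = 11
Every load is within 22, so 8 cabins suffice.

Yes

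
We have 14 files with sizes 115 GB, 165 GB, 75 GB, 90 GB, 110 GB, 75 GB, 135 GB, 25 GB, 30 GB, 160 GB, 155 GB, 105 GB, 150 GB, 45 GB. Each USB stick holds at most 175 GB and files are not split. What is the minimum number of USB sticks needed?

Total = 165 + 160 + 155 + 150 + 135 + 115 + 110 + 105 + 90 + 75 + 75 + 45 + 30 + 25 = 1435 GB.
Lower bound: ⌈1435/175⌉ = 9 USB sticks.
A packing using 10 USB sticks:
  USB stick 1: 165 = 165
  USB stick 2: 160 = 160
  USB stick 3: 155 = 155
  USB stick 4: 150 + 25 = 175
  USB stick 5: 135 + 30 = 165
  USB stick 6: 115 + 45 = 160
  USB stick 7: 110 = 110
  USB stick 8: 105 = 105
  USB stick 9: 90 + 75 = 165
  USB stick 10: 75 = 75
No arrangement into 9 USB sticks stays within capacity, so 10 is optimal.

10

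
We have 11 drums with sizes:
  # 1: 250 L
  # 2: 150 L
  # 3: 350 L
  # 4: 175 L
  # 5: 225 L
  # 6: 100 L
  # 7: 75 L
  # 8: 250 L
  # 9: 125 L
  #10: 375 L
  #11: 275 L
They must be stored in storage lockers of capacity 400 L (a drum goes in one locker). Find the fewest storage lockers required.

7

Total = 375 + 350 + 275 + 250 + 250 + 225 + 175 + 150 + 125 + 100 + 75 = 2350 L.
Lower bound: ⌈2350/400⌉ = 6 storage lockers.
A packing using 7 storage lockers:
  locker 1: 375 = 375
  locker 2: 350 = 350
  locker 3: 275 + 125 = 400
  locker 4: 250 + 150 = 400
  locker 5: 250 + 100 = 350
  locker 6: 225 + 175 = 400
  locker 7: 75 = 75
No arrangement into 6 storage lockers stays within capacity, so 7 is optimal.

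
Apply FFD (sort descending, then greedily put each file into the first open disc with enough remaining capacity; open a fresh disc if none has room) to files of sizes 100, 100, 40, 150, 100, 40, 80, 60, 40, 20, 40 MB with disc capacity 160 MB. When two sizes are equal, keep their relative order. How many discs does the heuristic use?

Sorted descending: 150, 100, 100, 100, 80, 60, 40, 40, 40, 40, 20.
  150 → disc 1 (new)  [load 150/160]
  100 → disc 2 (new)  [load 100/160]
  100 → disc 3 (new)  [load 100/160]
  100 → disc 4 (new)  [load 100/160]
  80 → disc 5 (new)  [load 80/160]
  60 → disc 2  [load 160/160]
  40 → disc 3  [load 140/160]
  40 → disc 4  [load 140/160]
  40 → disc 5  [load 120/160]
  40 → disc 5  [load 160/160]
  20 → disc 3  [load 160/160]
5 discs opened.

5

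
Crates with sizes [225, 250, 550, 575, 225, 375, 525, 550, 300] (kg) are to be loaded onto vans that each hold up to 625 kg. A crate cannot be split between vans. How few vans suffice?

Total = 575 + 550 + 550 + 525 + 375 + 300 + 250 + 225 + 225 = 3575 kg.
Lower bound: ⌈3575/625⌉ = 6 vans.
A packing using 7 vans:
  van 1: 575 = 575
  van 2: 550 = 550
  van 3: 550 = 550
  van 4: 525 = 525
  van 5: 375 + 250 = 625
  van 6: 300 + 225 = 525
  van 7: 225 = 225
No arrangement into 6 vans stays within capacity, so 7 is optimal.

7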